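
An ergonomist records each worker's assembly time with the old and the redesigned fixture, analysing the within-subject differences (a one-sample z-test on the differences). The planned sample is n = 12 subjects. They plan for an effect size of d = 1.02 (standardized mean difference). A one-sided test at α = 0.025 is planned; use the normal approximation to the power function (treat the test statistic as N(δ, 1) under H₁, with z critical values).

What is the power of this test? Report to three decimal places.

Power ≈ 0.942

Noncentrality parameter: λ = d·√n = 1.02 × √12 = 3.5334
One-sided α = 0.025 → critical value z_{0.025} = 1.960.
Power = P(Z > 1.960 − λ) = Φ(1.573) = 0.9422.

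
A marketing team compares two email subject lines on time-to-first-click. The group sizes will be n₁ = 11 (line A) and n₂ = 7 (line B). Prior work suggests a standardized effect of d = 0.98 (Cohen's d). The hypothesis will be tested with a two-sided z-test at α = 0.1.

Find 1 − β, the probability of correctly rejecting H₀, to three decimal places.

Power ≈ 0.649

Noncentrality parameter: δ = d / √(1/n₁ + 1/n₂) = 0.98 / √(1/11 + 1/7) = 2.0269
Critical value for a two-sided test at α = 0.1: z_{α/2} = 1.645.
Power = Φ(δ − 1.645) + Φ(−δ − 1.645) = Φ(0.382) + Φ(-3.672) = 0.6488 + 0.0001 = 0.6489.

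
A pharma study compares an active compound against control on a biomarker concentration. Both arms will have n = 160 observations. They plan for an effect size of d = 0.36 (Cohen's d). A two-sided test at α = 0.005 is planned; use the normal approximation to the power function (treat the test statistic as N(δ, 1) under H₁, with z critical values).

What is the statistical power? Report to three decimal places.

Power ≈ 0.660

Noncentrality parameter: δ = d·√(n/2) = 0.36 × √(160/2) = 3.2199
Two-sided α = 0.005 → critical value z_{0.0025} = 2.807.
Power = Φ(δ − 2.807) + Φ(−δ − 2.807) = Φ(0.413) + Φ(-6.027) = 0.6602 + 0.0000 = 0.6602.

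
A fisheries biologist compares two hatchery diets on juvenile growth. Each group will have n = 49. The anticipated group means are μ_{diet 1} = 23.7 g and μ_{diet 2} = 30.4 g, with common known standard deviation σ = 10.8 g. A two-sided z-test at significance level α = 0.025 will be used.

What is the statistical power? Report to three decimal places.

Power ≈ 0.797

Standardized effect: d = |μ_{diet 1} − μ_{diet 2}| / σ = |23.7 − 30.4| / 10.8 = 0.6204
Noncentrality parameter: δ = d·√(n/2) = 0.6204 × √(49/2) = 3.0707
Critical value for a two-sided test at α = 0.025: z_{α/2} = 2.241.
Power = Φ(δ − 2.241) + Φ(−δ − 2.241) = Φ(0.829) + Φ(-5.312) = 0.7965 + 0.0000 = 0.7965.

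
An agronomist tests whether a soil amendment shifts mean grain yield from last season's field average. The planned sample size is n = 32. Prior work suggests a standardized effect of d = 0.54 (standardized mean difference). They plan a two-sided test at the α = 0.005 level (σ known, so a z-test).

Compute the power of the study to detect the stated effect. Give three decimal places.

Power ≈ 0.598

Noncentrality parameter: δ = d·√n = 0.54 × √32 = 3.0547
Critical value for a two-sided test at α = 0.005: z_{α/2} = 2.807.
Power = Φ(δ − 2.807) + Φ(−δ − 2.807) = Φ(0.248) + Φ(-5.862) = 0.5978 + 0.0000 = 0.5978.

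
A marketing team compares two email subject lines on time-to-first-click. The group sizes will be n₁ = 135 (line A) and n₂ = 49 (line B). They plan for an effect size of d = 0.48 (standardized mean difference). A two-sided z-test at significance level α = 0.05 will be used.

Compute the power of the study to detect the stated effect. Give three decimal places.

Noncentrality parameter: δ = d / √(1/n₁ + 1/n₂) = 0.48 / √(1/135 + 1/49) = 2.8780
Two-sided α = 0.05 → critical value z_{0.025} = 1.960.
Power = Φ(δ − 1.960) + Φ(−δ − 1.960) = Φ(0.918) + Φ(-4.838) = 0.8207 + 0.0000 = 0.8207.

Power ≈ 0.821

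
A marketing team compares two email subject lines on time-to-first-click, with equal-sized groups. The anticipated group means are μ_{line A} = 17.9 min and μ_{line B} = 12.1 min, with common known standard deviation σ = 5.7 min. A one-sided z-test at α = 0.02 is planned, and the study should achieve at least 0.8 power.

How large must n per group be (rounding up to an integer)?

Standardized effect: d = |μ_{line A} − μ_{line B}| / σ = |17.9 − 12.1| / 5.7 = 1.0175
For power 0.8 need Φ(δ − z_{0.02}) = 0.8, so δ = z_{0.02} + z_{0.20} = 2.054 + 0.842 = 2.895.
δ = d·√(n/2) ⇒ n = 2(δ/d)² = 2 × (2.895 / 1.0175)² = 16.19.
Round up to the next whole unit.

n = 17 per group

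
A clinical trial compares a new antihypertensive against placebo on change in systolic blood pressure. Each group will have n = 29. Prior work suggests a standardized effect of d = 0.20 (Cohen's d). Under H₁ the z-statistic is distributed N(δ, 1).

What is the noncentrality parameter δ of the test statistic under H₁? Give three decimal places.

δ ≈ 0.762

The noncentrality parameter scales effect size by the design's sample-size factor: δ = d·√(n/2) = 0.20 × √(29/2) = 0.7616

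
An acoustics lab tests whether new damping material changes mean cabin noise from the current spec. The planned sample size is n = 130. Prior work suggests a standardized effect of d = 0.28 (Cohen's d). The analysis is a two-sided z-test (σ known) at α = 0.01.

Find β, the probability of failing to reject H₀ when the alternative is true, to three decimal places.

β ≈ 0.269

Noncentrality parameter: δ = d·√n = 0.28 × √130 = 3.1925
Critical value for a two-sided test at α = 0.01: z_{α/2} = 2.576.
Power = Φ(δ − 2.576) + Φ(−δ − 2.576) = Φ(0.617) + Φ(-5.768) = 0.7313 + 0.0000 = 0.7313.
Type II error: β = 1 − power = 1 − 0.7313 = 0.2687.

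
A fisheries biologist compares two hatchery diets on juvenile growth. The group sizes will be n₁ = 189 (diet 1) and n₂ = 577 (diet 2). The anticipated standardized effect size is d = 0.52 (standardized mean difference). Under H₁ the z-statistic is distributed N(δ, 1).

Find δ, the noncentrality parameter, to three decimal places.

δ ≈ 6.205

δ = d / √(1/n₁ + 1/n₂) = 0.52 / √(1/189 + 1/577) = 6.2045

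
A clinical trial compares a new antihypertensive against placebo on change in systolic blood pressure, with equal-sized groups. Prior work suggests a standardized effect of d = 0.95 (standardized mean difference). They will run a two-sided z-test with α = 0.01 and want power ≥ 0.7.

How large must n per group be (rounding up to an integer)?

For power 0.7 need Φ(δ − z_{0.005}) = 0.7, so δ = z_{0.005} + z_{0.30} = 2.576 + 0.524 = 3.100.
(Ignoring the negligible lower-tail rejection probability gives the usual closed-form inversion.)
δ = d·√(n/2) ⇒ n = 2(δ/d)² = 2 × (3.100 / 0.95)² = 21.30.
Round up to the next whole unit.

n = 22 per group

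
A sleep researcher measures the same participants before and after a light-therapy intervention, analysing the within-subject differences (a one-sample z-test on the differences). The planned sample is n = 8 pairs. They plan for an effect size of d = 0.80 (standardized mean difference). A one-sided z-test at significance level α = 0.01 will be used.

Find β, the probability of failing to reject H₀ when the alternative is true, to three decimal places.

Noncentrality parameter: δ = d·√n = 0.80 × √8 = 2.2627
Critical value for a one-sided test at α = 0.01: z_α = 2.326.
Power = P(Z > 2.326 − δ) = Φ(-0.064) = 0.4746.
Type II error: β = 1 − power = 1 − 0.4746 = 0.5254.

β ≈ 0.525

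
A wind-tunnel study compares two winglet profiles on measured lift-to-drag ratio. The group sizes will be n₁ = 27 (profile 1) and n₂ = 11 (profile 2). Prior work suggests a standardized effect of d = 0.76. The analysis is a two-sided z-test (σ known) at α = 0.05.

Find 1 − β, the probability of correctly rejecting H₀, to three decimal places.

Power ≈ 0.565

Noncentrality parameter: δ = d / √(1/n₁ + 1/n₂) = 0.76 / √(1/27 + 1/11) = 2.1247
Critical value for a two-sided test at α = 0.05: z_{α/2} = 1.960.
Power = Φ(δ − 1.960) + Φ(−δ − 1.960) = Φ(0.165) + Φ(-4.085) = 0.5654 + 0.0000 = 0.5655.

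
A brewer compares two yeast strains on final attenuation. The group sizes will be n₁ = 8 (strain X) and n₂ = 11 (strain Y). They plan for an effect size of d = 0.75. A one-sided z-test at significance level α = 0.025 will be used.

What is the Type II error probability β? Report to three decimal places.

Noncentrality parameter: δ = d / √(1/n₁ + 1/n₂) = 0.75 / √(1/8 + 1/11) = 1.6141
Critical value for a one-sided test at α = 0.025: z_α = 1.960.
Power = P(Z > 1.960 − δ) = Φ(-0.346) = 0.3647.
Type II error: β = 1 − power = 1 − 0.3647 = 0.6353.

β ≈ 0.635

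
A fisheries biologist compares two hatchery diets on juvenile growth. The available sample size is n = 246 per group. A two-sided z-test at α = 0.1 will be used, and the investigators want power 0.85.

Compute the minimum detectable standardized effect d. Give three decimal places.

d ≈ 0.242

Required noncentrality: δ = z_{0.05} + z_{0.15} = 1.645 + 1.036 = 2.681.
(Lower-tail contribution to power is negligible for δ > 0.)
δ = d·√(n/2) ⇒ d = δ/√(n/2) = 2.681/√(246/2) = 0.2418.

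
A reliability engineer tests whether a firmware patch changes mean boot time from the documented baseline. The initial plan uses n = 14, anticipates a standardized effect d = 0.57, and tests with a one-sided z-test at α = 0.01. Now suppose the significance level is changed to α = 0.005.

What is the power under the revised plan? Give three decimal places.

Power ≈ 0.329

δ = d·√n = 0.57 × √14 = 2.1327 (unchanged). New critical value: z_{0.005} = 2.576.
Revised power = Φ(δ − 2.576) = Φ(-0.443) = 0.3289.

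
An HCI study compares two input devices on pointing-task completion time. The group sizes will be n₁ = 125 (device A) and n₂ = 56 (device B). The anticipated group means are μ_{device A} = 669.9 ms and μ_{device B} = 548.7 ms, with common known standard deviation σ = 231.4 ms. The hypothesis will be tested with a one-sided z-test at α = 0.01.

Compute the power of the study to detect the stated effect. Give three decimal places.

Standardized effect: d = |μ_{device A} − μ_{device B}| / σ = |669.9 − 548.7| / 231.4 = 0.5238
Noncentrality parameter: δ = d / √(1/n₁ + 1/n₂) = 0.5238 / √(1/125 + 1/56) = 3.2572
Critical value for a one-sided test at α = 0.01: z_α = 2.326.
Power = Φ(δ − 2.326) = Φ(0.931) = 0.8240.

Power ≈ 0.824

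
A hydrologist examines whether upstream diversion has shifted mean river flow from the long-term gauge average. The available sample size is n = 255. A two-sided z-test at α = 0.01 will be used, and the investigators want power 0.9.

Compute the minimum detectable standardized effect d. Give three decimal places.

d ≈ 0.242

Need Φ(δ − 2.576) = 0.9, so δ = 2.576 + 1.282 = 3.857.
(Lower-tail contribution to power is negligible for δ > 0.)
δ = d·√n ⇒ d = δ/√n = 3.857/√255 = 0.2416.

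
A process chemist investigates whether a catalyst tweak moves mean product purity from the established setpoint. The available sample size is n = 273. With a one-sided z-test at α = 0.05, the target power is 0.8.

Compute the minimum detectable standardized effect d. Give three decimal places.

Need Φ(δ − 1.645) = 0.8, so δ = 1.645 + 0.842 = 2.486.
δ = d·√n ⇒ d = δ/√n = 2.486/√273 = 0.1505.

d ≈ 0.150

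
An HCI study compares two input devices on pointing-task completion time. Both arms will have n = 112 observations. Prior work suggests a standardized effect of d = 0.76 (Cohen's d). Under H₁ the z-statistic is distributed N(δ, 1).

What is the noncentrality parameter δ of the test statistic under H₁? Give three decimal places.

δ ≈ 5.687

δ = d·√(n/2) = 0.76 × √(112/2) = 5.6873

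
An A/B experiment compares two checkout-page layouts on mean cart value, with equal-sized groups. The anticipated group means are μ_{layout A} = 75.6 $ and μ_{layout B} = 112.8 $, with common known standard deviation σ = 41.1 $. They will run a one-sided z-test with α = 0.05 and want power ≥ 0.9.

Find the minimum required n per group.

Standardized effect: d = |μ_{layout A} − μ_{layout B}| / σ = |75.6 − 112.8| / 41.1 = 0.9051
For power 0.9 need Φ(δ − z_{0.05}) = 0.9, so δ = z_{0.05} + z_{0.10} = 1.645 + 1.282 = 2.926.
δ = d·√(n/2) ⇒ n = 2(δ/d)² = 2 × (2.926 / 0.9051)² = 20.91.
Rounding up, n = 21 per group.

n = 21 per group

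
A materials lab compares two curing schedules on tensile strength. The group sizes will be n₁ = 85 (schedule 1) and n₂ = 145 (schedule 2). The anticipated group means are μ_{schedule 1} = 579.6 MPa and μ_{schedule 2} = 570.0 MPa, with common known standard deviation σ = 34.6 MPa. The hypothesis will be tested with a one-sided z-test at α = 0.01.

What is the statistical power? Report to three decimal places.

Power ≈ 0.384

Standardized effect: d = |μ_{schedule 1} − μ_{schedule 2}| / σ = |579.6 − 570.0| / 34.6 = 0.2775
Noncentrality parameter: δ = d / √(1/n₁ + 1/n₂) = 0.2775 / √(1/85 + 1/145) = 2.0311
Critical value for a one-sided test at α = 0.01: z_α = 2.326.
Power = P(Z > 2.326 − δ) = Φ(-0.295) = 0.3839.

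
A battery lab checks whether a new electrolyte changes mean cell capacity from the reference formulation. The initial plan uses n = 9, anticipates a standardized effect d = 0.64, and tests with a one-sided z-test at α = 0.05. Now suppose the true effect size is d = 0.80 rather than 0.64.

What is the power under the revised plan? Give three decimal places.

Power ≈ 0.775

With d = 0.80: δ = d·√n = 0.80 × √9 = 2.4000. Critical value z_{0.05} = 1.645.
Revised power = Φ(δ − 1.645) = Φ(0.755) = 0.7749.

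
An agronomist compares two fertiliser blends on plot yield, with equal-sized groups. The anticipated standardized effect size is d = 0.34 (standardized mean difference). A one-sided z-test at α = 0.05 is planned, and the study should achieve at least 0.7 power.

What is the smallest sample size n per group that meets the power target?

For power 0.7 need Φ(δ − z_{0.05}) = 0.7, so δ = z_{0.05} + z_{0.30} = 1.645 + 0.524 = 2.169.
δ = d·√(n/2) ⇒ n = 2(δ/d)² = 2 × (2.169 / 0.34)² = 81.41.
Rounding up, n = 82 per group.

n = 82 per group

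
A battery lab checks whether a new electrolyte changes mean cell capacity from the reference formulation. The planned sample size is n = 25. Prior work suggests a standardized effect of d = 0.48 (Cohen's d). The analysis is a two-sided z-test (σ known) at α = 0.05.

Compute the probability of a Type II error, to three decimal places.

Noncentrality parameter: δ = d·√n = 0.48 × √25 = 2.4000
Critical value for a two-sided test at α = 0.05: z_{α/2} = 1.960.
Power = Φ(δ − 1.960) + Φ(−δ − 1.960) = Φ(0.440) + Φ(-4.360) = 0.6700 + 0.0000 = 0.6701.
Type II error: β = 1 − power = 1 − 0.6701 = 0.3299.

β ≈ 0.330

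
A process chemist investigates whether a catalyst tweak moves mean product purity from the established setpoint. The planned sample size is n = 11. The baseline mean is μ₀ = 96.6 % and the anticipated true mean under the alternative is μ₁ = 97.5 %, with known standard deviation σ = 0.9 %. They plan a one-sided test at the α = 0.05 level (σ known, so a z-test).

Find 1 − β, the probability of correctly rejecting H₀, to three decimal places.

Standardized effect: d = |μ₁ − μ₀| / σ = |97.5 − 96.6| / 0.9 = 1.0000
Noncentrality parameter: λ = d·√n = 1.0000 × √11 = 3.3166
One-sided α = 0.05 → critical value z_{0.05} = 1.645.
Power = P(Z > 1.645 − λ) = Φ(1.672) = 0.9527.

Power ≈ 0.953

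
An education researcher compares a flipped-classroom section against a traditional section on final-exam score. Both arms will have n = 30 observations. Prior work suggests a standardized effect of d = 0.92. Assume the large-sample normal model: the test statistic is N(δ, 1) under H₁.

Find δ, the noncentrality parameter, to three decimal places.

δ ≈ 3.563

δ = d·√(n/2) = 0.92 × √(30/2) = 3.5631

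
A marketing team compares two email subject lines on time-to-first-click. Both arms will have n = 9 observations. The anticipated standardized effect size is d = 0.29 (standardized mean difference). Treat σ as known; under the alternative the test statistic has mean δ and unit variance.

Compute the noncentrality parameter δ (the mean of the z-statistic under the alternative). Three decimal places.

δ ≈ 0.615

δ = d·√(n/2) = 0.29 × √(9/2) = 0.6152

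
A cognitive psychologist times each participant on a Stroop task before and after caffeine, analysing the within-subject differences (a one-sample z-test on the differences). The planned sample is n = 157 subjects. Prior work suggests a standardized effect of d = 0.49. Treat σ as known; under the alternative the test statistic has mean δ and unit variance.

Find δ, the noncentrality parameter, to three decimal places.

δ = d·√n = 0.49 × √157 = 6.1397

δ ≈ 6.140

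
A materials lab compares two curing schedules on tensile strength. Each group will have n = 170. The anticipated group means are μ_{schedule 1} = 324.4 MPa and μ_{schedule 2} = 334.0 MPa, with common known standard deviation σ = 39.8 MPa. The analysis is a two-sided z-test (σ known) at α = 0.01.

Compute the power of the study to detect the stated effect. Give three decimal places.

Standardized effect: d = |μ_{schedule 1} − μ_{schedule 2}| / σ = |324.4 − 334.0| / 39.8 = 0.2412
Noncentrality parameter: δ = d·√(n/2) = 0.2412 × √(170/2) = 2.2238
Critical value for a two-sided test at α = 0.01: z_{α/2} = 2.576.
Power = Φ(δ − 2.576) + Φ(−δ − 2.576) = Φ(-0.352) + Φ(-4.800) = 0.3624 + 0.0000 = 0.3624.

Power ≈ 0.362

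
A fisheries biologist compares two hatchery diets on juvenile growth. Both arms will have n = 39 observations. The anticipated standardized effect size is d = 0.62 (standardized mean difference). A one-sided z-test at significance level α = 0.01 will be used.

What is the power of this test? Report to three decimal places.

Power ≈ 0.660

Noncentrality parameter: δ = d·√(n/2) = 0.62 × √(39/2) = 2.7378
One-sided α = 0.01 → critical value z_{0.01} = 2.326.
Power = P(Z > 2.326 − δ) = Φ(0.411) = 0.6596.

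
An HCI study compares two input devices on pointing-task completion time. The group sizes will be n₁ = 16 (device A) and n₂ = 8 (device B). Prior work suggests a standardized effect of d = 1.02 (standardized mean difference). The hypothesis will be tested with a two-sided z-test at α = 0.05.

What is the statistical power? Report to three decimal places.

Noncentrality parameter: δ = d / √(1/n₁ + 1/n₂) = 1.02 / √(1/16 + 1/8) = 2.3556
Critical value for a two-sided test at α = 0.05: z_{α/2} = 1.960.
Power = Φ(δ − 1.960) + Φ(−δ − 1.960) = Φ(0.396) + Φ(-4.316) = 0.6538 + 0.0000 = 0.6538.

Power ≈ 0.654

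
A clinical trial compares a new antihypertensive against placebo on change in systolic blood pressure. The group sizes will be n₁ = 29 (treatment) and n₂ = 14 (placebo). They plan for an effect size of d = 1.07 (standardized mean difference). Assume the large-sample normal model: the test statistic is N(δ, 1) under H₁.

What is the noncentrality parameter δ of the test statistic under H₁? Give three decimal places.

δ ≈ 3.288

The noncentrality parameter scales effect size by the design's sample-size factor: δ = d / √(1/n₁ + 1/n₂) = 1.07 / √(1/29 + 1/14) = 3.2879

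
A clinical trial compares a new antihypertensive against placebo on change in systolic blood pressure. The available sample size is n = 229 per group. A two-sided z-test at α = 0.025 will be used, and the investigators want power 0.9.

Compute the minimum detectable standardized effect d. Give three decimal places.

d ≈ 0.329

Required noncentrality: δ = z_{0.0125} + z_{0.10} = 2.241 + 1.282 = 3.523.
(The second rejection-region term Φ(−δ − z_{α/2}) is negligible and dropped.)
δ = d·√(n/2) ⇒ d = δ/√(n/2) = 3.523/√(229/2) = 0.3292.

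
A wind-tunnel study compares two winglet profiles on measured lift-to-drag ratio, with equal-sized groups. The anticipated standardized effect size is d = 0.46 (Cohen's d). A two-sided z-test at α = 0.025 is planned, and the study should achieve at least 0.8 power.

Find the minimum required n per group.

n = 90 per group

For power 0.8 need Φ(δ − z_{0.0125}) = 0.8, so δ = z_{0.0125} + z_{0.20} = 2.241 + 0.842 = 3.083.
(Ignoring the negligible lower-tail rejection probability gives the usual closed-form inversion.)
δ = d·√(n/2) ⇒ n = 2(δ/d)² = 2 × (3.083 / 0.46)² = 89.84.
Round up to the next whole unit.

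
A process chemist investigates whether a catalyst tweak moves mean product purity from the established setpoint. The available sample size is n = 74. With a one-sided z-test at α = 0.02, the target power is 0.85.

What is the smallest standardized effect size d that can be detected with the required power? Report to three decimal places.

Need Φ(δ − 2.054) = 0.85, so δ = 2.054 + 1.036 = 3.090.
δ = d·√n ⇒ d = δ/√n = 3.090/√74 = 0.3592.

d ≈ 0.359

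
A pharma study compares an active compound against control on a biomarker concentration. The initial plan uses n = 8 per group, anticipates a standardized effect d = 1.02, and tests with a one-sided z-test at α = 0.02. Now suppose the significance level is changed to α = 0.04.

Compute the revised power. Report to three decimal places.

δ = d·√(n/2) = 1.02 × √(8/2) = 2.0400 (unchanged). New critical value: z_{0.04} = 1.751.
Revised power = Φ(δ − 1.751) = Φ(0.289) = 0.6138.

Power ≈ 0.614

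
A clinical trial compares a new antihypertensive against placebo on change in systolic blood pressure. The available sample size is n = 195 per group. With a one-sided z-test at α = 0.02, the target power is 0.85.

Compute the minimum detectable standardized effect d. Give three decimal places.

Need Φ(δ − 2.054) = 0.85, so δ = 2.054 + 1.036 = 3.090.
δ = d·√(n/2) ⇒ d = δ/√(n/2) = 3.090/√(195/2) = 0.3130.

d ≈ 0.313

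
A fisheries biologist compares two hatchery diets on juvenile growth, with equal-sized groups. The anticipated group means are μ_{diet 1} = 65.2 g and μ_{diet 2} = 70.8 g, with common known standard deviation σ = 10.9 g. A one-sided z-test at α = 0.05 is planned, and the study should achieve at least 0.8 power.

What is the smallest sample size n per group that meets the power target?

n = 47 per group

Standardized effect: d = |μ_{diet 1} − μ_{diet 2}| / σ = |65.2 − 70.8| / 10.9 = 0.5138
For power 0.8 need Φ(δ − z_{0.05}) = 0.8, so δ = z_{0.05} + z_{0.20} = 1.645 + 0.842 = 2.486.
δ = d·√(n/2) ⇒ n = 2(δ/d)² = 2 × (2.486 / 0.5138)² = 46.85.
Round up to the next whole unit.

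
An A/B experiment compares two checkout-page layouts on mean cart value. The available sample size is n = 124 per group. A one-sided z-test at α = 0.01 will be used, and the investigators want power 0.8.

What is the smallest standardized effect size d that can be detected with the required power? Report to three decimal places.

d ≈ 0.402

Required noncentrality: δ = z_{0.01} + z_{0.20} = 2.326 + 0.842 = 3.168.
δ = d·√(n/2) ⇒ d = δ/√(n/2) = 3.168/√(124/2) = 0.4023.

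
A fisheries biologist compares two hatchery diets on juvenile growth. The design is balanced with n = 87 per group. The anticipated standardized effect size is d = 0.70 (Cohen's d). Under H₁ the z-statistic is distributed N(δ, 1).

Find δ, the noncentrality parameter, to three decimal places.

δ = d·√(n/2) = 0.70 × √(87/2) = 4.6168

δ ≈ 4.617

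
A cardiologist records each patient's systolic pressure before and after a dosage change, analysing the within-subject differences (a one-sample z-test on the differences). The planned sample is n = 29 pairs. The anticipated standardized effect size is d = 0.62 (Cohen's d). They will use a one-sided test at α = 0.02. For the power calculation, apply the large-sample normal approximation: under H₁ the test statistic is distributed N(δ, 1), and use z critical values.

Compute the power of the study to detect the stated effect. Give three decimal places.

Noncentrality parameter: δ = d·√n = 0.62 × √29 = 3.3388
Critical value for a one-sided test at α = 0.02: z_α = 2.054.
Power = Φ(δ − 2.054) = Φ(1.285) = 0.9006.

Power ≈ 0.901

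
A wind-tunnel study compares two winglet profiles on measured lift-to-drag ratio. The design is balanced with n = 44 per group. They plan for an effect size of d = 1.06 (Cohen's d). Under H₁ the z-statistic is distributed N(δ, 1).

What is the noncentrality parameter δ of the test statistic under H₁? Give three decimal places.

δ ≈ 4.972

The noncentrality parameter scales effect size by the design's sample-size factor: δ = d·√(n/2) = 1.06 × √(44/2) = 4.9718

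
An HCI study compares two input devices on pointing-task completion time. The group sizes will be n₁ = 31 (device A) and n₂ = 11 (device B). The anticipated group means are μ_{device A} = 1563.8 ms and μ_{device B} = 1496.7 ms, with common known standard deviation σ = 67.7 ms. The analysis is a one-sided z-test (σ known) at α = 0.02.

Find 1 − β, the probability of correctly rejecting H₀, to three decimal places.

Standardized effect: d = |μ_{device A} − μ_{device B}| / σ = |1563.8 − 1496.7| / 67.7 = 0.9911
Noncentrality parameter: δ = d / √(1/n₁ + 1/n₂) = 0.9911 / √(1/31 + 1/11) = 2.8241
Critical value for a one-sided test at α = 0.02: z_α = 2.054.
Power = P(Z > 2.054 − δ) = Φ(0.770) = 0.7795.

Power ≈ 0.779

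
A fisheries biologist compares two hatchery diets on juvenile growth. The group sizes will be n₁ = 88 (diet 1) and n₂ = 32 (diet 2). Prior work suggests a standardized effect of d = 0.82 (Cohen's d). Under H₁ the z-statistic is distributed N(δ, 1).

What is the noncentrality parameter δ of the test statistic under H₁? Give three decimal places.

δ ≈ 3.972

δ = d / √(1/n₁ + 1/n₂) = 0.82 / √(1/88 + 1/32) = 3.9723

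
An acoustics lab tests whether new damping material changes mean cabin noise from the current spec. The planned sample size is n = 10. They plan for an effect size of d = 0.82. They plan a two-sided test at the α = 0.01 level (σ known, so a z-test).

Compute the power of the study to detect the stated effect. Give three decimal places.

Noncentrality parameter: δ = d·√n = 0.82 × √10 = 2.5931
Critical value for a two-sided test at α = 0.01: z_{α/2} = 2.576.
Power = Φ(δ − 2.576) + Φ(−δ − 2.576) = Φ(0.017) + Φ(-5.169) = 0.5069 + 0.0000 = 0.5069.

Power ≈ 0.507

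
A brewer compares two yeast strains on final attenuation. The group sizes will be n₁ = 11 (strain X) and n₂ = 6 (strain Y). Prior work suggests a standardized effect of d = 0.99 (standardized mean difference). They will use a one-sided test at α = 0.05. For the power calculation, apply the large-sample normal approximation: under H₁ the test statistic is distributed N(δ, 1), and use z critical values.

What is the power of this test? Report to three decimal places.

Power ≈ 0.620

Noncentrality parameter: δ = d / √(1/n₁ + 1/n₂) = 0.99 / √(1/11 + 1/6) = 1.9507
One-sided α = 0.05 → critical value z_{0.05} = 1.645.
Power = Φ(δ − 1.645) = Φ(0.306) = 0.6201.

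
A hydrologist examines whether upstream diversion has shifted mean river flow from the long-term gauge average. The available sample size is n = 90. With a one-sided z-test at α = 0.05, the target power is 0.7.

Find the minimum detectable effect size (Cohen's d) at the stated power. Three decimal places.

d ≈ 0.229

Required noncentrality: δ = z_{0.05} + z_{0.30} = 1.645 + 0.524 = 2.169.
δ = d·√n ⇒ d = δ/√n = 2.169/√90 = 0.2287.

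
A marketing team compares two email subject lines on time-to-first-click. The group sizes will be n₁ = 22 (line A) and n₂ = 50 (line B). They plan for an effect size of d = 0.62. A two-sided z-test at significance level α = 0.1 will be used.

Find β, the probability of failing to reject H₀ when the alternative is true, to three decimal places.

β ≈ 0.218

Noncentrality parameter: δ = d / √(1/n₁ + 1/n₂) = 0.62 / √(1/22 + 1/50) = 2.4234
Two-sided α = 0.1 → critical value z_{0.05} = 1.645.
Power = Φ(δ − 1.645) + Φ(−δ − 1.645) = Φ(0.779) + Φ(-4.068) = 0.7819 + 0.0000 = 0.7819.
Type II error: β = 1 − power = 1 − 0.7819 = 0.2181.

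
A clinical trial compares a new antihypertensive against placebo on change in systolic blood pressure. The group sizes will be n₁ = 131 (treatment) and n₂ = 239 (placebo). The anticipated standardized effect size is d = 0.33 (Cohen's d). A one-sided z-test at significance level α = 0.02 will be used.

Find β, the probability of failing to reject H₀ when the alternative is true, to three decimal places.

Noncentrality parameter: δ = d / √(1/n₁ + 1/n₂) = 0.33 / √(1/131 + 1/239) = 3.0356
Critical value for a one-sided test at α = 0.02: z_α = 2.054.
Power = Φ(δ − 2.054) = Φ(0.982) = 0.8369.
Type II error: β = 1 − power = 1 − 0.8369 = 0.1631.

β ≈ 0.163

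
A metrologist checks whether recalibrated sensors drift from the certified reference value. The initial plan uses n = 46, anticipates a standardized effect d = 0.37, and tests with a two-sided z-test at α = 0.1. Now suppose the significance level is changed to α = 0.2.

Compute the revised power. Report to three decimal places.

δ = d·√n = 0.37 × √46 = 2.5095 (unchanged). New critical value: z_{0.1} = 1.282.
Revised power = Φ(δ − 1.282) + Φ(−δ − 1.282) = Φ(1.228) + Φ(-3.791) = 0.8903 + 0.0001 = 0.8903.

Power ≈ 0.890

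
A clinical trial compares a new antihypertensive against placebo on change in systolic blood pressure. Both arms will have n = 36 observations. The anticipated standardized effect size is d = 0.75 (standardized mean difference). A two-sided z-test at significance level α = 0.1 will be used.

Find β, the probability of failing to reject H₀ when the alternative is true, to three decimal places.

Noncentrality parameter: δ = d·√(n/2) = 0.75 × √(36/2) = 3.1820
Critical value for a two-sided test at α = 0.1: z_{α/2} = 1.645.
Power = Φ(δ − 1.645) + Φ(−δ − 1.645) = Φ(1.537) + Φ(-4.827) = 0.9379 + 0.0000 = 0.9379.
Type II error: β = 1 − power = 1 − 0.9379 = 0.0621.

β ≈ 0.062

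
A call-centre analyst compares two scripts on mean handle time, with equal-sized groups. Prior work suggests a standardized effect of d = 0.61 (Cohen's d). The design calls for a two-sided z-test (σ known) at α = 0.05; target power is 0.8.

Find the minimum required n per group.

n = 43 per group

Set Φ(δ − 1.960) = 0.8; then δ − 1.960 = Φ⁻¹(0.8) = 0.842, giving δ = 2.802.
(The Φ(−δ − z_{α/2}) term is vanishingly small for δ > 0 and is dropped in the standard sample-size formula.)
δ = d·√(n/2) ⇒ n = 2(δ/d)² = 2 × (2.802 / 0.61)² = 42.19.
Rounding up, n = 43 per group.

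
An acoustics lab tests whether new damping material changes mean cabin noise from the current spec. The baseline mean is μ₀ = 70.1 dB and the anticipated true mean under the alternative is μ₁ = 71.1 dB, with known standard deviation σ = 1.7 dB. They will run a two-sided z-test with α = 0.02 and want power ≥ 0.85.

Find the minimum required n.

n = 33

Standardized effect: d = |μ₁ − μ₀| / σ = |71.1 − 70.1| / 1.7 = 0.5882
Set Φ(δ − 2.326) = 0.85; then δ − 2.326 = Φ⁻¹(0.85) = 1.036, giving δ = 3.363.
(The Φ(−δ − z_{α/2}) term is vanishingly small for δ > 0 and is dropped in the standard sample-size formula.)
δ = d·√n ⇒ n = (δ/d)² = (3.363 / 0.5882)² = 32.68.
Round up to the next whole unit.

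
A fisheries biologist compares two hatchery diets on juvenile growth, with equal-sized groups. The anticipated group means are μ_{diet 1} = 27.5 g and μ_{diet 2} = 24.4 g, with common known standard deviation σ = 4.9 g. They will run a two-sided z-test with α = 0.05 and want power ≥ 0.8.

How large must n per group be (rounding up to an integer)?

n = 40 per group

Standardized effect: d = |μ_{diet 1} − μ_{diet 2}| / σ = |27.5 − 24.4| / 4.9 = 0.6327
For power 0.8 need Φ(δ − z_{0.025}) = 0.8, so δ = z_{0.025} + z_{0.20} = 1.960 + 0.842 = 2.802.
(Ignoring the negligible lower-tail rejection probability gives the usual closed-form inversion.)
δ = d·√(n/2) ⇒ n = 2(δ/d)² = 2 × (2.802 / 0.6327)² = 39.22.
Rounding up, n = 40 per group.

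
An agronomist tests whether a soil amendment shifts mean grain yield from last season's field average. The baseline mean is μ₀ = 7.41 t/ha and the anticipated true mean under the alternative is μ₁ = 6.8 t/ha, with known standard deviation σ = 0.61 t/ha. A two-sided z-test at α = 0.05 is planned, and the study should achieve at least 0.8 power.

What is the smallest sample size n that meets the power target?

n = 8

Standardized effect: d = |μ₁ − μ₀| / σ = |6.8 − 7.41| / 0.61 = 1.0000
For power 0.8 need Φ(δ − z_{0.025}) = 0.8, so δ = z_{0.025} + z_{0.20} = 1.960 + 0.842 = 2.802.
(For δ > 0 the lower-tail rejection region contributes negligibly to power, so the one-term inversion is standard.)
δ = d·√n ⇒ n = (δ/d)² = (2.802 / 1.0000)² = 7.85.
Round up to the next whole unit.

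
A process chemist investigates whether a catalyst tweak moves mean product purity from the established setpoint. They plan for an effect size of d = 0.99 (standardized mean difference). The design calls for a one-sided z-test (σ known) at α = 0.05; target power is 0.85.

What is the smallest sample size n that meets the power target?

n = 8

For power 0.85 need Φ(δ − z_{0.05}) = 0.85, so δ = z_{0.05} + z_{0.15} = 1.645 + 1.036 = 2.681.
δ = d·√n ⇒ n = (δ/d)² = (2.681 / 0.99)² = 7.34.
Round up to the next whole unit.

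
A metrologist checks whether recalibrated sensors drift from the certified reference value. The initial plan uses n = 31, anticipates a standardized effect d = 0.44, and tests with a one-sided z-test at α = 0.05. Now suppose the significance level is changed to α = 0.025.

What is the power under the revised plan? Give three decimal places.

Power ≈ 0.688

δ = d·√n = 0.44 × √31 = 2.4498 (unchanged). New critical value: z_{0.025} = 1.960.
Revised power = P(Z > 1.960 − δ) = Φ(0.490) = 0.6879.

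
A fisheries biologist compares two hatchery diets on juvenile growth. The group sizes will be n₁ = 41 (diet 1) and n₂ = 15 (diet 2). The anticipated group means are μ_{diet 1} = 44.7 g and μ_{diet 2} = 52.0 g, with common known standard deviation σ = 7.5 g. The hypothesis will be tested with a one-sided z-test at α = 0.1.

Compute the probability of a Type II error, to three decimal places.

β ≈ 0.026

Standardized effect: d = |μ_{diet 1} − μ_{diet 2}| / σ = |44.7 − 52.0| / 7.5 = 0.9733
Noncentrality parameter: δ = d / √(1/n₁ + 1/n₂) = 0.9733 / √(1/41 + 1/15) = 3.2256
Critical value for a one-sided test at α = 0.1: z_α = 1.282.
Power = P(Z > 1.282 − δ) = Φ(1.944) = 0.9741.
Type II error: β = 1 − power = 1 − 0.9741 = 0.0259.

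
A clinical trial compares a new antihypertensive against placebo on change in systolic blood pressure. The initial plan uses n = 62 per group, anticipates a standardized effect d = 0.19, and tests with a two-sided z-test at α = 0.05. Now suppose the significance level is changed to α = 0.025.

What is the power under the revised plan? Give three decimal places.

δ = d·√(n/2) = 0.19 × √(62/2) = 1.0579 (unchanged). New critical value: z_{0.0125} = 2.241.
Revised power = Φ(δ − 2.241) + Φ(−δ − 2.241) = Φ(-1.184) + Φ(-3.299) = 0.1183 + 0.0005 = 0.1188.

Power ≈ 0.119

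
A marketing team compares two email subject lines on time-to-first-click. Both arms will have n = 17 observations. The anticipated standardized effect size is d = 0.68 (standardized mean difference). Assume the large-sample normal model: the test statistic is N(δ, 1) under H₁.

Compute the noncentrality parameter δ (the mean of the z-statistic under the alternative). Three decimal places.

δ = d·√(n/2) = 0.68 × √(17/2) = 1.9825

δ ≈ 1.983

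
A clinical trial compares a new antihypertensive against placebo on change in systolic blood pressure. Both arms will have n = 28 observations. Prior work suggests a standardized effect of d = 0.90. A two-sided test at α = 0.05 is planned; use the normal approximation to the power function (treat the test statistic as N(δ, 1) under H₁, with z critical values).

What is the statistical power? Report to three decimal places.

Power ≈ 0.920

Noncentrality parameter: δ = d·√(n/2) = 0.90 × √(28/2) = 3.3675
Critical value for a two-sided test at α = 0.05: z_{α/2} = 1.960.
Power = Φ(δ − 1.960) + Φ(−δ − 1.960) = Φ(1.408) + Φ(-5.327) = 0.9204 + 0.0000 = 0.9204.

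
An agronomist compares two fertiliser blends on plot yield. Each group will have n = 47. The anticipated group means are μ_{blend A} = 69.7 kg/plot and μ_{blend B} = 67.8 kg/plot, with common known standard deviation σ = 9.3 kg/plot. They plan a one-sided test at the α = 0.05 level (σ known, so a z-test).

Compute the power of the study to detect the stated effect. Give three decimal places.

Standardized effect: d = |μ_{blend A} − μ_{blend B}| / σ = |69.7 − 67.8| / 9.3 = 0.2043
Noncentrality parameter: λ = d·√(n/2) = 0.2043 × √(47/2) = 0.9904
One-sided α = 0.05 → critical value z_{0.05} = 1.645.
Power = P(Z > 1.645 − λ) = Φ(-0.654) = 0.2564.

Power ≈ 0.256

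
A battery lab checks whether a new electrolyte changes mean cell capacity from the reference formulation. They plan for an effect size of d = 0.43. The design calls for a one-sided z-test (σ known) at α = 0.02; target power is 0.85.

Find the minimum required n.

Set Φ(δ − 2.054) = 0.85; then δ − 2.054 = Φ⁻¹(0.85) = 1.036, giving δ = 3.090.
δ = d·√n ⇒ n = (δ/d)² = (3.090 / 0.43)² = 51.65.
Rounding up, n = 52.

n = 52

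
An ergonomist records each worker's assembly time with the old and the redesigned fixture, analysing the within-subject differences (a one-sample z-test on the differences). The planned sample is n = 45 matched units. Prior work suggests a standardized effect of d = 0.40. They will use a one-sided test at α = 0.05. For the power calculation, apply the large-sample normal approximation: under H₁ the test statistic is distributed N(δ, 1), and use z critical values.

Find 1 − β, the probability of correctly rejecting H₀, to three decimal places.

Noncentrality parameter: δ = d·√n = 0.40 × √45 = 2.6833
One-sided α = 0.05 → critical value z_{0.05} = 1.645.
Power = Φ(δ − 1.645) = Φ(1.038) = 0.8505.

Power ≈ 0.850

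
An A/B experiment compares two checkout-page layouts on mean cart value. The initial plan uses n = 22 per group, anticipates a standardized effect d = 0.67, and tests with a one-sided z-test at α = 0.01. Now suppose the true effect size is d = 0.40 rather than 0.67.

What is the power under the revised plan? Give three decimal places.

Power ≈ 0.159

With d = 0.40: δ = d·√(n/2) = 0.40 × √(22/2) = 1.3266. Critical value z_{0.01} = 2.326.
Revised power = P(Z > 2.326 − δ) = Φ(-1.000) = 0.1587.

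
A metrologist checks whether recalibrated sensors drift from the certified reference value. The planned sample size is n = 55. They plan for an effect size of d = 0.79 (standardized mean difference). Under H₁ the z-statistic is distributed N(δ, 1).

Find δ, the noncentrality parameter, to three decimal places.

The noncentrality parameter scales effect size by the design's sample-size factor: δ = d·√n = 0.79 × √55 = 5.8588

δ ≈ 5.859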